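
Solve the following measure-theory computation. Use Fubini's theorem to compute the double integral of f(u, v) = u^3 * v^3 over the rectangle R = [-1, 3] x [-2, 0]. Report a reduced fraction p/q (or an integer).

f(u, v) is a tensor product of a function of u and a function of v, and both factors are bounded continuous (hence Lebesgue integrable) on the rectangle, so Fubini's theorem applies:
  integral_R f d(m x m) = (integral_a1^b1 u^3 du) * (integral_a2^b2 v^3 dv).
Inner integral in u: integral_{-1}^{3} u^3 du = (3^4 - (-1)^4)/4
  = 20.
Inner integral in v: integral_{-2}^{0} v^3 dv = (0^4 - (-2)^4)/4
  = -4.
Product: (20) * (-4) = -80.

-80


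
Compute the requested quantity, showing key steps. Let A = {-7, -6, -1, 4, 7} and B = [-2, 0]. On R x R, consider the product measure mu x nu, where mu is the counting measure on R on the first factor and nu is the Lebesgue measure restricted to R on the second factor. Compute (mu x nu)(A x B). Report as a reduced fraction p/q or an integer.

For a measurable rectangle A x B, the product measure satisfies
  (mu x nu)(A x B) = mu(A) * nu(B).
  mu(A) = 5.
  nu(B) = 2.
  (mu x nu)(A x B) = 5 * 2 = 10.

10


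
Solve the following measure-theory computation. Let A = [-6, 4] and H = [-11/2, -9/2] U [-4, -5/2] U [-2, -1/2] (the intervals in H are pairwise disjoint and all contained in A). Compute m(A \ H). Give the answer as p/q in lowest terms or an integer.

The ambient interval has length m(A) = 4 - (-6) = 10.
Since the holes are disjoint and sit inside A, by finite additivity
  m(H) = sum_i (b_i - a_i), and m(A \ H) = m(A) - m(H).
Computing the hole measures:
  m(H_1) = -9/2 - (-11/2) = 1.
  m(H_2) = -5/2 - (-4) = 3/2.
  m(H_3) = -1/2 - (-2) = 3/2.
Summed: m(H) = 1 + 3/2 + 3/2 = 4.
So m(A \ H) = 10 - 4 = 6.

6


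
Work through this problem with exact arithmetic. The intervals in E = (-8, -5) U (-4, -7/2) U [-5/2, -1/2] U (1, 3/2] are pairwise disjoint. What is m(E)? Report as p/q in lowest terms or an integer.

For pairwise disjoint intervals, m(union_i I_i) = sum_i m(I_i),
and m is invariant under swapping open/closed endpoints (single points have measure 0).
So m(E) = sum_i (b_i - a_i).
  I_1 has length -5 - (-8) = 3.
  I_2 has length -7/2 - (-4) = 1/2.
  I_3 has length -1/2 - (-5/2) = 2.
  I_4 has length 3/2 - 1 = 1/2.
Summing:
  m(E) = 3 + 1/2 + 2 + 1/2 = 6.

6


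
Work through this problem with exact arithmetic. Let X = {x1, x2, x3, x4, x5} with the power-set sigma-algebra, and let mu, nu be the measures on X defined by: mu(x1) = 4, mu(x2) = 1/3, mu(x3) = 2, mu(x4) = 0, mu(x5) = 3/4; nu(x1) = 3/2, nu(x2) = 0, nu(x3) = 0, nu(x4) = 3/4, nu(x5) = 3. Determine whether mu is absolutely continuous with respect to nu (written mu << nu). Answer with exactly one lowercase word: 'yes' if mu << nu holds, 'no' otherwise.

mu << nu means: every nu-null measurable set is also mu-null; equivalently, for every atom x, if nu({x}) = 0 then mu({x}) = 0.
Checking each atom:
  x1: nu = 3/2 > 0 -> no constraint.
  x2: nu = 0, mu = 1/3 > 0 -> violates mu << nu.
  x3: nu = 0, mu = 2 > 0 -> violates mu << nu.
  x4: nu = 3/4 > 0 -> no constraint.
  x5: nu = 3 > 0 -> no constraint.
The atom(s) x2, x3 violate the condition (nu = 0 but mu > 0). Therefore mu is NOT absolutely continuous w.r.t. nu.

no


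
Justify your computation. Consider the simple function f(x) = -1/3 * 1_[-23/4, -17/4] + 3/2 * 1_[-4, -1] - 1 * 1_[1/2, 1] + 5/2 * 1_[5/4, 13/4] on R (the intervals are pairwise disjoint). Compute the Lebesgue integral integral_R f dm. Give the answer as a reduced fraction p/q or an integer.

For a simple function f = sum_i c_i * 1_{A_i} with disjoint A_i,
  integral f dm = sum_i c_i * m(A_i).
Lengths of the A_i:
  m(A_1) = -17/4 - (-23/4) = 3/2.
  m(A_2) = -1 - (-4) = 3.
  m(A_3) = 1 - 1/2 = 1/2.
  m(A_4) = 13/4 - 5/4 = 2.
Contributions c_i * m(A_i):
  (-1/3) * (3/2) = -1/2.
  (3/2) * (3) = 9/2.
  (-1) * (1/2) = -1/2.
  (5/2) * (2) = 5.
Total: -1/2 + 9/2 - 1/2 + 5 = 17/2.

17/2


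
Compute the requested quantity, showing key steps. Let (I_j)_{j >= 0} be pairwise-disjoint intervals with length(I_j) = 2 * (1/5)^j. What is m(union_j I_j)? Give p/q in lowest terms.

By countable additivity of the Lebesgue measure on pairwise disjoint measurable sets,
  m(union_{j >= 0} I_j) = sum_{j >= 0} m(I_j) = sum_{j >= 0} a * r^j,
  with a = 2 and r = 1/5.
Since 0 < r = 1/5 < 1, the geometric series converges:
  sum_{j >= 0} a * r^j = a / (1 - r).
  = 2 / (1 - 1/5)
  = 2 / (4/5)
  = 5/2.

5/2


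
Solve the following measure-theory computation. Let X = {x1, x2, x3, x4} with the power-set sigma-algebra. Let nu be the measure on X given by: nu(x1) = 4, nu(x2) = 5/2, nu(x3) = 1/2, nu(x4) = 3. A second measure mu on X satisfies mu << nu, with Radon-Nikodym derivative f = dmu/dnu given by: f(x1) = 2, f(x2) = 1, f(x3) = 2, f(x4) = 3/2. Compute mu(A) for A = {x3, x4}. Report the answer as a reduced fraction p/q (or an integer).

By the defining property of the Radon-Nikodym derivative, for every measurable set A,
  mu(A) = integral_A f dnu.
Since nu is a discrete measure concentrated on the atoms of X, the integral over A reduces to the sum
  mu(A) = sum_{x in A} f(x) * nu({x}).
Computing each term:
  x3: f(x3) * nu(x3) = 2 * 1/2 = 1.
  x4: f(x4) * nu(x4) = 3/2 * 3 = 9/2.
Summing: mu(A) = 1 + 9/2 = 11/2.

11/2


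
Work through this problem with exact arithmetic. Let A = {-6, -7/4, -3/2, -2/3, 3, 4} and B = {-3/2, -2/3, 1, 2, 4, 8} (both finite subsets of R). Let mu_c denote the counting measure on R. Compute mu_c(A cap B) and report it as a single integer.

Counting measure on a finite set equals cardinality. mu_c(A cap B) = |A cap B| (elements appearing in both).
Enumerating the elements of A that also lie in B gives 3 element(s).
So mu_c(A cap B) = 3.

3


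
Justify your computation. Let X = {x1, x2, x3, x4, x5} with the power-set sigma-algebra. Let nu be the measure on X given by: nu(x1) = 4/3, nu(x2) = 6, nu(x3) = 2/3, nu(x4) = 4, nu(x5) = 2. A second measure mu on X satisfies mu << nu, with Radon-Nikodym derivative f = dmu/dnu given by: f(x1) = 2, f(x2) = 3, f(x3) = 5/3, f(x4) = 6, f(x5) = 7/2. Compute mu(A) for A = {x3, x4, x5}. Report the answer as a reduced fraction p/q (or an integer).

By the defining property of the Radon-Nikodym derivative, for every measurable set A,
  mu(A) = integral_A f dnu.
Since nu is a discrete measure concentrated on the atoms of X, the integral over A reduces to the sum
  mu(A) = sum_{x in A} f(x) * nu({x}).
Computing each term:
  x3: f(x3) * nu(x3) = 5/3 * 2/3 = 10/9.
  x4: f(x4) * nu(x4) = 6 * 4 = 24.
  x5: f(x5) * nu(x5) = 7/2 * 2 = 7.
Summing: mu(A) = 10/9 + 24 + 7 = 289/9.

289/9


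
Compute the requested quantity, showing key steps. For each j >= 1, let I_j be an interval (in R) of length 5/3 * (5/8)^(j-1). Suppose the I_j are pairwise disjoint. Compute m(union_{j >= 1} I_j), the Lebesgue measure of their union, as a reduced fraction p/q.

By countable additivity of the Lebesgue measure on pairwise disjoint measurable sets,
  m(union_{j >= 1} I_j) = sum_{j >= 1} m(I_j) = sum_{j >= 1} a * r^(j-1),
  with a = 5/3 and r = 5/8.
Since 0 < r = 5/8 < 1, the geometric series converges:
  sum_{j >= 1} a * r^(j-1) = a / (1 - r).
  = 5/3 / (1 - 5/8)
  = 5/3 / (3/8)
  = 40/9.

40/9


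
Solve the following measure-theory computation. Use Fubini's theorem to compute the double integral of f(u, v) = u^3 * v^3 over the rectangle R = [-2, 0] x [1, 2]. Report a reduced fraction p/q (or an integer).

f(u, v) is a tensor product of a function of u and a function of v, and both factors are bounded continuous (hence Lebesgue integrable) on the rectangle, so Fubini's theorem applies:
  integral_R f d(m x m) = (integral_a1^b1 u^3 du) * (integral_a2^b2 v^3 dv).
Inner integral in u: integral_{-2}^{0} u^3 du = (0^4 - (-2)^4)/4
  = -4.
Inner integral in v: integral_{1}^{2} v^3 dv = (2^4 - 1^4)/4
  = 15/4.
Product: (-4) * (15/4) = -15.

-15


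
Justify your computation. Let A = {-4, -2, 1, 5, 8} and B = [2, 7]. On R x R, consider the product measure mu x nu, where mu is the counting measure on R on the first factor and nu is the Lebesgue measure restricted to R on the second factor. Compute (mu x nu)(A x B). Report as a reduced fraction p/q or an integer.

For a measurable rectangle A x B, the product measure satisfies
  (mu x nu)(A x B) = mu(A) * nu(B).
  mu(A) = 5.
  nu(B) = 5.
  (mu x nu)(A x B) = 5 * 5 = 25.

25


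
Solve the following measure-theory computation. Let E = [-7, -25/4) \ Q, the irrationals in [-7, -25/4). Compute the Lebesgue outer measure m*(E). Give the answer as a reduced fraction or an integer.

The interval I = [-7, -25/4) has m(I) = -25/4 - (-7) = 3/4 (endpoints are measure-zero, so open/closed/half-open agree). Write I = (I cap Q) u (I \ Q). The rationals in I are countable, so m*(I cap Q) = 0 (cover each rational by intervals whose total length is arbitrarily small). By countable subadditivity m*(I) <= m*(I cap Q) + m*(I \ Q), hence m*(I \ Q) >= m(I) = 3/4. The reverse inequality m*(I \ Q) <= m*(I) = 3/4 is trivial since (I \ Q) is a subset of I. Therefore m*(I \ Q) = 3/4.

3/4


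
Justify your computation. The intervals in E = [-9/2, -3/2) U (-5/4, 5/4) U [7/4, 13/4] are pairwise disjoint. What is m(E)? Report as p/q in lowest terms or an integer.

For pairwise disjoint intervals, m(union_i I_i) = sum_i m(I_i),
and m is invariant under swapping open/closed endpoints (single points have measure 0).
So m(E) = sum_i (b_i - a_i).
  I_1 has length -3/2 - (-9/2) = 3.
  I_2 has length 5/4 - (-5/4) = 5/2.
  I_3 has length 13/4 - 7/4 = 3/2.
Summing:
  m(E) = 3 + 5/2 + 3/2 = 7.

7


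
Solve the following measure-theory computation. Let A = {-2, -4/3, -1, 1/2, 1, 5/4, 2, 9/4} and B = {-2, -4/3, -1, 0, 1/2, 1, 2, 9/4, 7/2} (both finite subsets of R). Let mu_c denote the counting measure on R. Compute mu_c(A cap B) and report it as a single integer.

Counting measure on a finite set equals cardinality. mu_c(A cap B) = |A cap B| (elements appearing in both).
Enumerating the elements of A that also lie in B gives 7 element(s).
So mu_c(A cap B) = 7.

7


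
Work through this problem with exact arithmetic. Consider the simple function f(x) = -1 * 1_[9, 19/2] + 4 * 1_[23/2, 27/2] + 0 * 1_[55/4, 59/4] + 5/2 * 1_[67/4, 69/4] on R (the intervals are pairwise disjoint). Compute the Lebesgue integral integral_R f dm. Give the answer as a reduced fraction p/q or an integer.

For a simple function f = sum_i c_i * 1_{A_i} with disjoint A_i,
  integral f dm = sum_i c_i * m(A_i).
Lengths of the A_i:
  m(A_1) = 19/2 - 9 = 1/2.
  m(A_2) = 27/2 - 23/2 = 2.
  m(A_3) = 59/4 - 55/4 = 1.
  m(A_4) = 69/4 - 67/4 = 1/2.
Contributions c_i * m(A_i):
  (-1) * (1/2) = -1/2.
  (4) * (2) = 8.
  (0) * (1) = 0.
  (5/2) * (1/2) = 5/4.
Total: -1/2 + 8 + 0 + 5/4 = 35/4.

35/4


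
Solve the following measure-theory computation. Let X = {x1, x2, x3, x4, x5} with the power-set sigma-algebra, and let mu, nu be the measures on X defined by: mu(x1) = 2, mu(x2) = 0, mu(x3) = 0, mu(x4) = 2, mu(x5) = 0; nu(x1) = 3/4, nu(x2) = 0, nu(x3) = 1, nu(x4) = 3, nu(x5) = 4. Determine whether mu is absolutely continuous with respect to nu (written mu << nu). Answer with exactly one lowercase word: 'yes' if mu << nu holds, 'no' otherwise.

mu << nu means: every nu-null measurable set is also mu-null; equivalently, for every atom x, if nu({x}) = 0 then mu({x}) = 0.
Checking each atom:
  x1: nu = 3/4 > 0 -> no constraint.
  x2: nu = 0, mu = 0 -> consistent with mu << nu.
  x3: nu = 1 > 0 -> no constraint.
  x4: nu = 3 > 0 -> no constraint.
  x5: nu = 4 > 0 -> no constraint.
No atom violates the condition. Therefore mu << nu.

yes


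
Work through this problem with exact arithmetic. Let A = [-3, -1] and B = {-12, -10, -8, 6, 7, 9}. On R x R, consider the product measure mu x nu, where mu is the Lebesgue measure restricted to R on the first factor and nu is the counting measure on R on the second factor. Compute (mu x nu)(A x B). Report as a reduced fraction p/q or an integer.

For a measurable rectangle A x B, the product measure satisfies
  (mu x nu)(A x B) = mu(A) * nu(B).
  mu(A) = 2.
  nu(B) = 6.
  (mu x nu)(A x B) = 2 * 6 = 12.

12


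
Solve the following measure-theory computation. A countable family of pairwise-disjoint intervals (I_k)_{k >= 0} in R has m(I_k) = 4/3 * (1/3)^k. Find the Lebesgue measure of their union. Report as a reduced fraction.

By countable additivity of the Lebesgue measure on pairwise disjoint measurable sets,
  m(union_{k >= 0} I_k) = sum_{k >= 0} m(I_k) = sum_{k >= 0} a * r^k,
  with a = 4/3 and r = 1/3.
Since 0 < r = 1/3 < 1, the geometric series converges:
  sum_{k >= 0} a * r^k = a / (1 - r).
  = 4/3 / (1 - 1/3)
  = 4/3 / (2/3)
  = 2.

2


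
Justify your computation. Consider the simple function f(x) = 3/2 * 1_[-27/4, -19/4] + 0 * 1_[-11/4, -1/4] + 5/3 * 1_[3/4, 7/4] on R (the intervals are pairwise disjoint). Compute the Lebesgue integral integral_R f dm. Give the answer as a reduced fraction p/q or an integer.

For a simple function f = sum_i c_i * 1_{A_i} with disjoint A_i,
  integral f dm = sum_i c_i * m(A_i).
Lengths of the A_i:
  m(A_1) = -19/4 - (-27/4) = 2.
  m(A_2) = -1/4 - (-11/4) = 5/2.
  m(A_3) = 7/4 - 3/4 = 1.
Contributions c_i * m(A_i):
  (3/2) * (2) = 3.
  (0) * (5/2) = 0.
  (5/3) * (1) = 5/3.
Total: 3 + 0 + 5/3 = 14/3.

14/3


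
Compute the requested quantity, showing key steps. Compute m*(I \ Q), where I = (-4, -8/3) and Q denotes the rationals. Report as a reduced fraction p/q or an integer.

The interval I = (-4, -8/3) has m(I) = -8/3 - (-4) = 4/3 (endpoints are measure-zero, so open/closed/half-open agree). Write I = (I cap Q) u (I \ Q). The rationals in I are countable, so m*(I cap Q) = 0 (cover each rational by intervals whose total length is arbitrarily small). By countable subadditivity m*(I) <= m*(I cap Q) + m*(I \ Q), hence m*(I \ Q) >= m(I) = 4/3. The reverse inequality m*(I \ Q) <= m*(I) = 4/3 is trivial since (I \ Q) is a subset of I. Therefore m*(I \ Q) = 4/3.

4/3


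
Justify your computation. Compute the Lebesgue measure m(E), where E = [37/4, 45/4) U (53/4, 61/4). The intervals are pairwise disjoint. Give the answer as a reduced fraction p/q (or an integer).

For pairwise disjoint intervals, m(union_i I_i) = sum_i m(I_i),
and m is invariant under swapping open/closed endpoints (single points have measure 0).
So m(E) = sum_i (b_i - a_i).
  I_1 has length 45/4 - 37/4 = 2.
  I_2 has length 61/4 - 53/4 = 2.
Summing:
  m(E) = 2 + 2 = 4.

4


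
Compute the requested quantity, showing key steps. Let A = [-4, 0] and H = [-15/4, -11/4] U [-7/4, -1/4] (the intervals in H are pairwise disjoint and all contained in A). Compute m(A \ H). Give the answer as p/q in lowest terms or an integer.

The ambient interval has length m(A) = 0 - (-4) = 4.
Since the holes are disjoint and sit inside A, by finite additivity
  m(H) = sum_i (b_i - a_i), and m(A \ H) = m(A) - m(H).
Computing the hole measures:
  m(H_1) = -11/4 - (-15/4) = 1.
  m(H_2) = -1/4 - (-7/4) = 3/2.
Summed: m(H) = 1 + 3/2 = 5/2.
So m(A \ H) = 4 - 5/2 = 3/2.

3/2


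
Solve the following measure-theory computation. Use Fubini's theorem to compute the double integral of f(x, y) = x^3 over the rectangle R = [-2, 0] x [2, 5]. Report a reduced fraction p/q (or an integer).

f(x, y) is a tensor product of a function of x and a function of y, and both factors are bounded continuous (hence Lebesgue integrable) on the rectangle, so Fubini's theorem applies:
  integral_R f d(m x m) = (integral_a1^b1 x^3 dx) * (integral_a2^b2 1 dy).
Inner integral in x: integral_{-2}^{0} x^3 dx = (0^4 - (-2)^4)/4
  = -4.
Inner integral in y: integral_{2}^{5} 1 dy = (5^1 - 2^1)/1
  = 3.
Product: (-4) * (3) = -12.

-12


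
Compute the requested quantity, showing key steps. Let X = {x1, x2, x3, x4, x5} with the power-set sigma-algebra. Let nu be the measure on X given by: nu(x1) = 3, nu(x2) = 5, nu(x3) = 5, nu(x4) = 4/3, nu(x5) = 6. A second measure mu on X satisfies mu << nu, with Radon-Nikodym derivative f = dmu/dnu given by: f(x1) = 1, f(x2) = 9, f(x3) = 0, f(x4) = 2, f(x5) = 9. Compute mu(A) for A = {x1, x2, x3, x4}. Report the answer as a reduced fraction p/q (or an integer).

By the defining property of the Radon-Nikodym derivative, for every measurable set A,
  mu(A) = integral_A f dnu.
Since nu is a discrete measure concentrated on the atoms of X, the integral over A reduces to the sum
  mu(A) = sum_{x in A} f(x) * nu({x}).
Computing each term:
  x1: f(x1) * nu(x1) = 1 * 3 = 3.
  x2: f(x2) * nu(x2) = 9 * 5 = 45.
  x3: f(x3) * nu(x3) = 0 * 5 = 0.
  x4: f(x4) * nu(x4) = 2 * 4/3 = 8/3.
Summing: mu(A) = 3 + 45 + 0 + 8/3 = 152/3.

152/3


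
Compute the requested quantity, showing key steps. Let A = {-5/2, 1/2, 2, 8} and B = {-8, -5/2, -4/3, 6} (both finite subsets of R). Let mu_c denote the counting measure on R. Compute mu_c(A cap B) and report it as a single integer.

Counting measure on a finite set equals cardinality. mu_c(A cap B) = |A cap B| (elements appearing in both).
Enumerating the elements of A that also lie in B gives 1 element(s).
So mu_c(A cap B) = 1.

1


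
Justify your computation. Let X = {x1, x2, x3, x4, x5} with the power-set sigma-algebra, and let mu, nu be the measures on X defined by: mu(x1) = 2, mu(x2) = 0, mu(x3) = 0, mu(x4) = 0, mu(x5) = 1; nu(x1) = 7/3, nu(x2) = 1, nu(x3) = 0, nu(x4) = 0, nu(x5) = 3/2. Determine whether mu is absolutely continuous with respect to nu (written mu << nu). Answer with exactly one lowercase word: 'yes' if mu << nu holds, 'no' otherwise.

mu << nu means: every nu-null measurable set is also mu-null; equivalently, for every atom x, if nu({x}) = 0 then mu({x}) = 0.
Checking each atom:
  x1: nu = 7/3 > 0 -> no constraint.
  x2: nu = 1 > 0 -> no constraint.
  x3: nu = 0, mu = 0 -> consistent with mu << nu.
  x4: nu = 0, mu = 0 -> consistent with mu << nu.
  x5: nu = 3/2 > 0 -> no constraint.
No atom violates the condition. Therefore mu << nu.

yes


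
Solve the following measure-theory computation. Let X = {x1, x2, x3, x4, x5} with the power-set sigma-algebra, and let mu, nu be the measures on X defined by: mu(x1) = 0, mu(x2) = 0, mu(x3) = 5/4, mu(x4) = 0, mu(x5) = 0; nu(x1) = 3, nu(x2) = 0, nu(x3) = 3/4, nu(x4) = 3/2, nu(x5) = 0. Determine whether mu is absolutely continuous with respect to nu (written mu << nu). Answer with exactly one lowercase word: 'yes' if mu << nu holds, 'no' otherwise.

mu << nu means: every nu-null measurable set is also mu-null; equivalently, for every atom x, if nu({x}) = 0 then mu({x}) = 0.
Checking each atom:
  x1: nu = 3 > 0 -> no constraint.
  x2: nu = 0, mu = 0 -> consistent with mu << nu.
  x3: nu = 3/4 > 0 -> no constraint.
  x4: nu = 3/2 > 0 -> no constraint.
  x5: nu = 0, mu = 0 -> consistent with mu << nu.
No atom violates the condition. Therefore mu << nu.

yes


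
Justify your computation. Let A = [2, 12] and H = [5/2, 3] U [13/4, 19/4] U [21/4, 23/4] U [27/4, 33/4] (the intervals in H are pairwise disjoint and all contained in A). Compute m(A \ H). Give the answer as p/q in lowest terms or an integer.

The ambient interval has length m(A) = 12 - 2 = 10.
Since the holes are disjoint and sit inside A, by finite additivity
  m(H) = sum_i (b_i - a_i), and m(A \ H) = m(A) - m(H).
Computing the hole measures:
  m(H_1) = 3 - 5/2 = 1/2.
  m(H_2) = 19/4 - 13/4 = 3/2.
  m(H_3) = 23/4 - 21/4 = 1/2.
  m(H_4) = 33/4 - 27/4 = 3/2.
Summed: m(H) = 1/2 + 3/2 + 1/2 + 3/2 = 4.
So m(A \ H) = 10 - 4 = 6.

6


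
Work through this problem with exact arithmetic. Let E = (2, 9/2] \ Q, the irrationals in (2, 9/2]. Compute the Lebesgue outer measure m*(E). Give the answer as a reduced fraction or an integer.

The interval I = (2, 9/2] has m(I) = 9/2 - 2 = 5/2 (endpoints are measure-zero, so open/closed/half-open agree). Write I = (I cap Q) u (I \ Q). The rationals in I are countable, so m*(I cap Q) = 0 (cover each rational by intervals whose total length is arbitrarily small). By countable subadditivity m*(I) <= m*(I cap Q) + m*(I \ Q), hence m*(I \ Q) >= m(I) = 5/2. The reverse inequality m*(I \ Q) <= m*(I) = 5/2 is trivial since (I \ Q) is a subset of I. Therefore m*(I \ Q) = 5/2.

5/2


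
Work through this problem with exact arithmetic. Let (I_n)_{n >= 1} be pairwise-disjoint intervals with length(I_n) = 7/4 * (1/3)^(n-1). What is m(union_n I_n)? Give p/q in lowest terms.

By countable additivity of the Lebesgue measure on pairwise disjoint measurable sets,
  m(union_{n >= 1} I_n) = sum_{n >= 1} m(I_n) = sum_{n >= 1} a * r^(n-1),
  with a = 7/4 and r = 1/3.
Since 0 < r = 1/3 < 1, the geometric series converges:
  sum_{n >= 1} a * r^(n-1) = a / (1 - r).
  = 7/4 / (1 - 1/3)
  = 7/4 / (2/3)
  = 21/8.

21/8


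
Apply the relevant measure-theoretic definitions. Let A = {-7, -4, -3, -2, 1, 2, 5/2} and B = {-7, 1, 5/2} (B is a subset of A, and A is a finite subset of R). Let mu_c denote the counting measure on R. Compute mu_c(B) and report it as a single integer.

Counting measure assigns mu_c(E) = |E| (number of elements) when E is finite.
B has 3 element(s), so mu_c(B) = 3.

3


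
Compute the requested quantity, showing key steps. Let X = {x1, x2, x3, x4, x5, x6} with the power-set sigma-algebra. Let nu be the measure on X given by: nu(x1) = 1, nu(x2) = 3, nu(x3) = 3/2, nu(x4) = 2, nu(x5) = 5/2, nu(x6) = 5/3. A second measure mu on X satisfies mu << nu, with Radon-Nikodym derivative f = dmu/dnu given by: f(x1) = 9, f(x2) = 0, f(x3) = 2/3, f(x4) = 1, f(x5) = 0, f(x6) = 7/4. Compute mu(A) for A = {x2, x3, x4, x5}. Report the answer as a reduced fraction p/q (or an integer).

By the defining property of the Radon-Nikodym derivative, for every measurable set A,
  mu(A) = integral_A f dnu.
Since nu is a discrete measure concentrated on the atoms of X, the integral over A reduces to the sum
  mu(A) = sum_{x in A} f(x) * nu({x}).
Computing each term:
  x2: f(x2) * nu(x2) = 0 * 3 = 0.
  x3: f(x3) * nu(x3) = 2/3 * 3/2 = 1.
  x4: f(x4) * nu(x4) = 1 * 2 = 2.
  x5: f(x5) * nu(x5) = 0 * 5/2 = 0.
Summing: mu(A) = 0 + 1 + 2 + 0 = 3.

3


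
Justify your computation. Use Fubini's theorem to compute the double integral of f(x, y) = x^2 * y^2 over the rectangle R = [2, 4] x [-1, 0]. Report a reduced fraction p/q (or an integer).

f(x, y) is a tensor product of a function of x and a function of y, and both factors are bounded continuous (hence Lebesgue integrable) on the rectangle, so Fubini's theorem applies:
  integral_R f d(m x m) = (integral_a1^b1 x^2 dx) * (integral_a2^b2 y^2 dy).
Inner integral in x: integral_{2}^{4} x^2 dx = (4^3 - 2^3)/3
  = 56/3.
Inner integral in y: integral_{-1}^{0} y^2 dy = (0^3 - (-1)^3)/3
  = 1/3.
Product: (56/3) * (1/3) = 56/9.

56/9


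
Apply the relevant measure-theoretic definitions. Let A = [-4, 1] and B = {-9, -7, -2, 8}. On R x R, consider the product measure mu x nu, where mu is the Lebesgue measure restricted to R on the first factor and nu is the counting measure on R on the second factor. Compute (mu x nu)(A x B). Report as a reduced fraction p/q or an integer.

For a measurable rectangle A x B, the product measure satisfies
  (mu x nu)(A x B) = mu(A) * nu(B).
  mu(A) = 5.
  nu(B) = 4.
  (mu x nu)(A x B) = 5 * 4 = 20.

20


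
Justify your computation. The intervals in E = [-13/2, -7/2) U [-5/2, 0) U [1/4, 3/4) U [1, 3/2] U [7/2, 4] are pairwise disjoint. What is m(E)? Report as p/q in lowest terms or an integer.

For pairwise disjoint intervals, m(union_i I_i) = sum_i m(I_i),
and m is invariant under swapping open/closed endpoints (single points have measure 0).
So m(E) = sum_i (b_i - a_i).
  I_1 has length -7/2 - (-13/2) = 3.
  I_2 has length 0 - (-5/2) = 5/2.
  I_3 has length 3/4 - 1/4 = 1/2.
  I_4 has length 3/2 - 1 = 1/2.
  I_5 has length 4 - 7/2 = 1/2.
Summing:
  m(E) = 3 + 5/2 + 1/2 + 1/2 + 1/2 = 7.

7


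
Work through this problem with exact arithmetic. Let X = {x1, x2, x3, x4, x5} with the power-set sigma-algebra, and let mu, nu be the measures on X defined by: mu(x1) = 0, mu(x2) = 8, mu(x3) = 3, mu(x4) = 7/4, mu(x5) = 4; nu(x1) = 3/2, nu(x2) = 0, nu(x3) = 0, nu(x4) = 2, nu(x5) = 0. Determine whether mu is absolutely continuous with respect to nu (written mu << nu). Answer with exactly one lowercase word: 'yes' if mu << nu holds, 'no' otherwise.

mu << nu means: every nu-null measurable set is also mu-null; equivalently, for every atom x, if nu({x}) = 0 then mu({x}) = 0.
Checking each atom:
  x1: nu = 3/2 > 0 -> no constraint.
  x2: nu = 0, mu = 8 > 0 -> violates mu << nu.
  x3: nu = 0, mu = 3 > 0 -> violates mu << nu.
  x4: nu = 2 > 0 -> no constraint.
  x5: nu = 0, mu = 4 > 0 -> violates mu << nu.
The atom(s) x2, x3, x5 violate the condition (nu = 0 but mu > 0). Therefore mu is NOT absolutely continuous w.r.t. nu.

no


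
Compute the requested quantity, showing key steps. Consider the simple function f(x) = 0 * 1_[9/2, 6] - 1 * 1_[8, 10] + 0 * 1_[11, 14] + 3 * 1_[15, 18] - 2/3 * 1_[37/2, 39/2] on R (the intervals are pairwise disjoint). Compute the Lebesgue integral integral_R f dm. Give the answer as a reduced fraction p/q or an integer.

For a simple function f = sum_i c_i * 1_{A_i} with disjoint A_i,
  integral f dm = sum_i c_i * m(A_i).
Lengths of the A_i:
  m(A_1) = 6 - 9/2 = 3/2.
  m(A_2) = 10 - 8 = 2.
  m(A_3) = 14 - 11 = 3.
  m(A_4) = 18 - 15 = 3.
  m(A_5) = 39/2 - 37/2 = 1.
Contributions c_i * m(A_i):
  (0) * (3/2) = 0.
  (-1) * (2) = -2.
  (0) * (3) = 0.
  (3) * (3) = 9.
  (-2/3) * (1) = -2/3.
Total: 0 - 2 + 0 + 9 - 2/3 = 19/3.

19/3


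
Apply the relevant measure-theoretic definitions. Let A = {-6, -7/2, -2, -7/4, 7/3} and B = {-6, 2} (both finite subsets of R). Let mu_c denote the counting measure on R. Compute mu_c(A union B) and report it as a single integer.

Counting measure on a finite set equals cardinality. By inclusion-exclusion, |A union B| = |A| + |B| - |A cap B|.
|A| = 5, |B| = 2, |A cap B| = 1.
So mu_c(A union B) = 5 + 2 - 1 = 6.

6


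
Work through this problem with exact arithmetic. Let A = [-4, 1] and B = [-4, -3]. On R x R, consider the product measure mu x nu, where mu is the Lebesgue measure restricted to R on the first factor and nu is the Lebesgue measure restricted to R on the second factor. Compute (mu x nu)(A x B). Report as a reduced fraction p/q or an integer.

For a measurable rectangle A x B, the product measure satisfies
  (mu x nu)(A x B) = mu(A) * nu(B).
  mu(A) = 5.
  nu(B) = 1.
  (mu x nu)(A x B) = 5 * 1 = 5.

5


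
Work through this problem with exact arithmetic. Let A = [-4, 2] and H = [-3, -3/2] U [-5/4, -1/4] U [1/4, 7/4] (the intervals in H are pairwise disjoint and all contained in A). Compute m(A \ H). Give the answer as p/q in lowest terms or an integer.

The ambient interval has length m(A) = 2 - (-4) = 6.
Since the holes are disjoint and sit inside A, by finite additivity
  m(H) = sum_i (b_i - a_i), and m(A \ H) = m(A) - m(H).
Computing the hole measures:
  m(H_1) = -3/2 - (-3) = 3/2.
  m(H_2) = -1/4 - (-5/4) = 1.
  m(H_3) = 7/4 - 1/4 = 3/2.
Summed: m(H) = 3/2 + 1 + 3/2 = 4.
So m(A \ H) = 6 - 4 = 2.

2


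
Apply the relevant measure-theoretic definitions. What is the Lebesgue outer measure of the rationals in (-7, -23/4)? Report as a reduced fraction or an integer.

The set Q cap (-7, -23/4) is countable (a subset of the countable set Q). Lebesgue outer measure of any countable set is 0: each singleton {q} has m*({q}) = 0, and by countable subadditivity m*(union_k {q_k}) <= sum_k m*({q_k}) = sum_k 0 = 0. The reverse inequality m*(E) >= 0 is automatic. So m*(Q cap (-7, -23/4)) = 0.

0


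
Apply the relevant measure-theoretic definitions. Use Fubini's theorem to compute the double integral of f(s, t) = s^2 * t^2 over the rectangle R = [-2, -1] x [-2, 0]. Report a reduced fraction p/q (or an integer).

f(s, t) is a tensor product of a function of s and a function of t, and both factors are bounded continuous (hence Lebesgue integrable) on the rectangle, so Fubini's theorem applies:
  integral_R f d(m x m) = (integral_a1^b1 s^2 ds) * (integral_a2^b2 t^2 dt).
Inner integral in s: integral_{-2}^{-1} s^2 ds = ((-1)^3 - (-2)^3)/3
  = 7/3.
Inner integral in t: integral_{-2}^{0} t^2 dt = (0^3 - (-2)^3)/3
  = 8/3.
Product: (7/3) * (8/3) = 56/9.

56/9


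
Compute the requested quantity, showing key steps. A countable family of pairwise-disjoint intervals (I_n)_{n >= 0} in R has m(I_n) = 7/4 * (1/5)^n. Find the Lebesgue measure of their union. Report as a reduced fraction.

By countable additivity of the Lebesgue measure on pairwise disjoint measurable sets,
  m(union_{n >= 0} I_n) = sum_{n >= 0} m(I_n) = sum_{n >= 0} a * r^n,
  with a = 7/4 and r = 1/5.
Since 0 < r = 1/5 < 1, the geometric series converges:
  sum_{n >= 0} a * r^n = a / (1 - r).
  = 7/4 / (1 - 1/5)
  = 7/4 / (4/5)
  = 35/16.

35/16


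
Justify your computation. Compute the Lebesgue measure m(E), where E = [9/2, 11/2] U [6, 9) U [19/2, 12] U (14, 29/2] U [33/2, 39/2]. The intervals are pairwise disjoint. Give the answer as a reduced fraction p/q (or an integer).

For pairwise disjoint intervals, m(union_i I_i) = sum_i m(I_i),
and m is invariant under swapping open/closed endpoints (single points have measure 0).
So m(E) = sum_i (b_i - a_i).
  I_1 has length 11/2 - 9/2 = 1.
  I_2 has length 9 - 6 = 3.
  I_3 has length 12 - 19/2 = 5/2.
  I_4 has length 29/2 - 14 = 1/2.
  I_5 has length 39/2 - 33/2 = 3.
Summing:
  m(E) = 1 + 3 + 5/2 + 1/2 + 3 = 10.

10


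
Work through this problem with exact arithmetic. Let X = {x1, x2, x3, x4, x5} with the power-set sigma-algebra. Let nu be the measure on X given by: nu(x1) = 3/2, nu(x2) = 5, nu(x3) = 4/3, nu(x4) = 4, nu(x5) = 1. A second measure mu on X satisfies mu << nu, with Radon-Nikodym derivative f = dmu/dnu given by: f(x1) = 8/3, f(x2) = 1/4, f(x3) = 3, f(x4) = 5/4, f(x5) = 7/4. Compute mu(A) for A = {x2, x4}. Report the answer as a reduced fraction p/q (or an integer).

By the defining property of the Radon-Nikodym derivative, for every measurable set A,
  mu(A) = integral_A f dnu.
Since nu is a discrete measure concentrated on the atoms of X, the integral over A reduces to the sum
  mu(A) = sum_{x in A} f(x) * nu({x}).
Computing each term:
  x2: f(x2) * nu(x2) = 1/4 * 5 = 5/4.
  x4: f(x4) * nu(x4) = 5/4 * 4 = 5.
Summing: mu(A) = 5/4 + 5 = 25/4.

25/4


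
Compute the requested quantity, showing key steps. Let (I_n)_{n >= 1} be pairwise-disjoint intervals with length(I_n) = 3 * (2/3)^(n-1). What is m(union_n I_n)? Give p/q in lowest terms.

By countable additivity of the Lebesgue measure on pairwise disjoint measurable sets,
  m(union_{n >= 1} I_n) = sum_{n >= 1} m(I_n) = sum_{n >= 1} a * r^(n-1),
  with a = 3 and r = 2/3.
Since 0 < r = 2/3 < 1, the geometric series converges:
  sum_{n >= 1} a * r^(n-1) = a / (1 - r).
  = 3 / (1 - 2/3)
  = 3 / (1/3)
  = 9.

9


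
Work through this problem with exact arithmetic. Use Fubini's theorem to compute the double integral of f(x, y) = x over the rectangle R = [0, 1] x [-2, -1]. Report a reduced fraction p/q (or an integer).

f(x, y) is a tensor product of a function of x and a function of y, and both factors are bounded continuous (hence Lebesgue integrable) on the rectangle, so Fubini's theorem applies:
  integral_R f d(m x m) = (integral_a1^b1 x dx) * (integral_a2^b2 1 dy).
Inner integral in x: integral_{0}^{1} x dx = (1^2 - 0^2)/2
  = 1/2.
Inner integral in y: integral_{-2}^{-1} 1 dy = ((-1)^1 - (-2)^1)/1
  = 1.
Product: (1/2) * (1) = 1/2.

1/2


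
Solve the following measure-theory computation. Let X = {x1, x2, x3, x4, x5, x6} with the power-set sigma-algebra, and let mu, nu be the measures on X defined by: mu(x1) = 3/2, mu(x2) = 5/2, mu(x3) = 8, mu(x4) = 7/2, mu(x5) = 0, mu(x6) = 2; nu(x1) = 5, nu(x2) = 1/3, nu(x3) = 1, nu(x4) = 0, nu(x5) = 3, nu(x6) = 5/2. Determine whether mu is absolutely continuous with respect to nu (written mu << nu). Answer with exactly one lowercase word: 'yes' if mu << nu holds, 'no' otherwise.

mu << nu means: every nu-null measurable set is also mu-null; equivalently, for every atom x, if nu({x}) = 0 then mu({x}) = 0.
Checking each atom:
  x1: nu = 5 > 0 -> no constraint.
  x2: nu = 1/3 > 0 -> no constraint.
  x3: nu = 1 > 0 -> no constraint.
  x4: nu = 0, mu = 7/2 > 0 -> violates mu << nu.
  x5: nu = 3 > 0 -> no constraint.
  x6: nu = 5/2 > 0 -> no constraint.
The atom(s) x4 violate the condition (nu = 0 but mu > 0). Therefore mu is NOT absolutely continuous w.r.t. nu.

no


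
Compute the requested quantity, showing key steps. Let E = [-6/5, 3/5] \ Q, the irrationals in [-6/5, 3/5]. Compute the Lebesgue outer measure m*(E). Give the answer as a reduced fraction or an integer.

The interval I = [-6/5, 3/5] has m(I) = 3/5 - (-6/5) = 9/5 (endpoints are measure-zero, so open/closed/half-open agree). Write I = (I cap Q) u (I \ Q). The rationals in I are countable, so m*(I cap Q) = 0 (cover each rational by intervals whose total length is arbitrarily small). By countable subadditivity m*(I) <= m*(I cap Q) + m*(I \ Q), hence m*(I \ Q) >= m(I) = 9/5. The reverse inequality m*(I \ Q) <= m*(I) = 9/5 is trivial since (I \ Q) is a subset of I. Therefore m*(I \ Q) = 9/5.

9/5


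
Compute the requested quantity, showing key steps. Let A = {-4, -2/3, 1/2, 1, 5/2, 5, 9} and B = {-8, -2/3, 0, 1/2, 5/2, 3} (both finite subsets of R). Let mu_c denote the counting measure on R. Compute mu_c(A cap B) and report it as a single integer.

Counting measure on a finite set equals cardinality. mu_c(A cap B) = |A cap B| (elements appearing in both).
Enumerating the elements of A that also lie in B gives 3 element(s).
So mu_c(A cap B) = 3.

3


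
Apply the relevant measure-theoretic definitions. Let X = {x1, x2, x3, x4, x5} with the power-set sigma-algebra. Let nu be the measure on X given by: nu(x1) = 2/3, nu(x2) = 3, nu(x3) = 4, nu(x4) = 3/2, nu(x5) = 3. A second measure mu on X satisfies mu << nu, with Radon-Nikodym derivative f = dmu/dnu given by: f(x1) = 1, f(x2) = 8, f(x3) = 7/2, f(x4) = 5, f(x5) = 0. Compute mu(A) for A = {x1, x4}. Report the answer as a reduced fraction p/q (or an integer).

By the defining property of the Radon-Nikodym derivative, for every measurable set A,
  mu(A) = integral_A f dnu.
Since nu is a discrete measure concentrated on the atoms of X, the integral over A reduces to the sum
  mu(A) = sum_{x in A} f(x) * nu({x}).
Computing each term:
  x1: f(x1) * nu(x1) = 1 * 2/3 = 2/3.
  x4: f(x4) * nu(x4) = 5 * 3/2 = 15/2.
Summing: mu(A) = 2/3 + 15/2 = 49/6.

49/6


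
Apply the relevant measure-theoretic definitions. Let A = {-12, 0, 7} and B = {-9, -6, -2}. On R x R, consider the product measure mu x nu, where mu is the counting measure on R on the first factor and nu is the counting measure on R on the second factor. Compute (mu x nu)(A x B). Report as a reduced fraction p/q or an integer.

For a measurable rectangle A x B, the product measure satisfies
  (mu x nu)(A x B) = mu(A) * nu(B).
  mu(A) = 3.
  nu(B) = 3.
  (mu x nu)(A x B) = 3 * 3 = 9.

9


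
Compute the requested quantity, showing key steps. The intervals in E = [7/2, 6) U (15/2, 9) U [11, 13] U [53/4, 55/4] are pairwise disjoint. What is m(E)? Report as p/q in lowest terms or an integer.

For pairwise disjoint intervals, m(union_i I_i) = sum_i m(I_i),
and m is invariant under swapping open/closed endpoints (single points have measure 0).
So m(E) = sum_i (b_i - a_i).
  I_1 has length 6 - 7/2 = 5/2.
  I_2 has length 9 - 15/2 = 3/2.
  I_3 has length 13 - 11 = 2.
  I_4 has length 55/4 - 53/4 = 1/2.
Summing:
  m(E) = 5/2 + 3/2 + 2 + 1/2 = 13/2.

13/2


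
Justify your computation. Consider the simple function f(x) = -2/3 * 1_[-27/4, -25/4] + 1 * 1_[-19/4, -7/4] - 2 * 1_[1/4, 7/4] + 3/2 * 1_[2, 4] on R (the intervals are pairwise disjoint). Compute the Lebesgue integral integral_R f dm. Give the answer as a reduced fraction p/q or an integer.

For a simple function f = sum_i c_i * 1_{A_i} with disjoint A_i,
  integral f dm = sum_i c_i * m(A_i).
Lengths of the A_i:
  m(A_1) = -25/4 - (-27/4) = 1/2.
  m(A_2) = -7/4 - (-19/4) = 3.
  m(A_3) = 7/4 - 1/4 = 3/2.
  m(A_4) = 4 - 2 = 2.
Contributions c_i * m(A_i):
  (-2/3) * (1/2) = -1/3.
  (1) * (3) = 3.
  (-2) * (3/2) = -3.
  (3/2) * (2) = 3.
Total: -1/3 + 3 - 3 + 3 = 8/3.

8/3


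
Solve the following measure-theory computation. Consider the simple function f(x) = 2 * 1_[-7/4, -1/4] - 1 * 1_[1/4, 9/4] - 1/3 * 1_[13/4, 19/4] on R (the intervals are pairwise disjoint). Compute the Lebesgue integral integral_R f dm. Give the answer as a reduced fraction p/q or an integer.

For a simple function f = sum_i c_i * 1_{A_i} with disjoint A_i,
  integral f dm = sum_i c_i * m(A_i).
Lengths of the A_i:
  m(A_1) = -1/4 - (-7/4) = 3/2.
  m(A_2) = 9/4 - 1/4 = 2.
  m(A_3) = 19/4 - 13/4 = 3/2.
Contributions c_i * m(A_i):
  (2) * (3/2) = 3.
  (-1) * (2) = -2.
  (-1/3) * (3/2) = -1/2.
Total: 3 - 2 - 1/2 = 1/2.

1/2


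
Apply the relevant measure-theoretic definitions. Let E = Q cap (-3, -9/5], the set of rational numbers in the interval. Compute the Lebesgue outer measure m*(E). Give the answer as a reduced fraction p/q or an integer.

The set Q cap (-3, -9/5] is countable (a subset of the countable set Q). Lebesgue outer measure of any countable set is 0: each singleton {q} has m*({q}) = 0, and by countable subadditivity m*(union_k {q_k}) <= sum_k m*({q_k}) = sum_k 0 = 0. The reverse inequality m*(E) >= 0 is automatic. So m*(Q cap (-3, -9/5]) = 0.

0


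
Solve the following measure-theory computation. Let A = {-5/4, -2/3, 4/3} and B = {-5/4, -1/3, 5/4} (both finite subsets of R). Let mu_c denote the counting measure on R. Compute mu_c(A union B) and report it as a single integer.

Counting measure on a finite set equals cardinality. By inclusion-exclusion, |A union B| = |A| + |B| - |A cap B|.
|A| = 3, |B| = 3, |A cap B| = 1.
So mu_c(A union B) = 3 + 3 - 1 = 5.

5


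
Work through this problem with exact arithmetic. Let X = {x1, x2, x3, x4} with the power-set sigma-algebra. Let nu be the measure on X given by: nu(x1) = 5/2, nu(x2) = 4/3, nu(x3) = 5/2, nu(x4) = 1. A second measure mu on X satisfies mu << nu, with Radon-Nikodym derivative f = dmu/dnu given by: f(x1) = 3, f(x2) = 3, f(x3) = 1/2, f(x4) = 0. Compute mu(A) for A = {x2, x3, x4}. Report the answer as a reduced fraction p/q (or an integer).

By the defining property of the Radon-Nikodym derivative, for every measurable set A,
  mu(A) = integral_A f dnu.
Since nu is a discrete measure concentrated on the atoms of X, the integral over A reduces to the sum
  mu(A) = sum_{x in A} f(x) * nu({x}).
Computing each term:
  x2: f(x2) * nu(x2) = 3 * 4/3 = 4.
  x3: f(x3) * nu(x3) = 1/2 * 5/2 = 5/4.
  x4: f(x4) * nu(x4) = 0 * 1 = 0.
Summing: mu(A) = 4 + 5/4 + 0 = 21/4.

21/4


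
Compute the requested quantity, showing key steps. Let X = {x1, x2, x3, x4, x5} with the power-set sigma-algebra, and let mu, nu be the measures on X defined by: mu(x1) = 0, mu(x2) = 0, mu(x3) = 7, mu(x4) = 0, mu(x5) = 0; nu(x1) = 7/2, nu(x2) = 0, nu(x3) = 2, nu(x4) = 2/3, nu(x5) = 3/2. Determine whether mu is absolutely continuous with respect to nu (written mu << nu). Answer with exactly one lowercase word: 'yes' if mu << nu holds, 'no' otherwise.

mu << nu means: every nu-null measurable set is also mu-null; equivalently, for every atom x, if nu({x}) = 0 then mu({x}) = 0.
Checking each atom:
  x1: nu = 7/2 > 0 -> no constraint.
  x2: nu = 0, mu = 0 -> consistent with mu << nu.
  x3: nu = 2 > 0 -> no constraint.
  x4: nu = 2/3 > 0 -> no constraint.
  x5: nu = 3/2 > 0 -> no constraint.
No atom violates the condition. Therefore mu << nu.

yes


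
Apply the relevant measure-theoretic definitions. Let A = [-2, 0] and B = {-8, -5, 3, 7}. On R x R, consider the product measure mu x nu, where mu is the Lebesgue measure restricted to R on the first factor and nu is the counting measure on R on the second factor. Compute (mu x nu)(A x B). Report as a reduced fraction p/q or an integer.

For a measurable rectangle A x B, the product measure satisfies
  (mu x nu)(A x B) = mu(A) * nu(B).
  mu(A) = 2.
  nu(B) = 4.
  (mu x nu)(A x B) = 2 * 4 = 8.

8


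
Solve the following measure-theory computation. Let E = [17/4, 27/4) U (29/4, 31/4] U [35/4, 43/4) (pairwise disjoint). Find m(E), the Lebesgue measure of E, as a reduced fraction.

For pairwise disjoint intervals, m(union_i I_i) = sum_i m(I_i),
and m is invariant under swapping open/closed endpoints (single points have measure 0).
So m(E) = sum_i (b_i - a_i).
  I_1 has length 27/4 - 17/4 = 5/2.
  I_2 has length 31/4 - 29/4 = 1/2.
  I_3 has length 43/4 - 35/4 = 2.
Summing:
  m(E) = 5/2 + 1/2 + 2 = 5.

5
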